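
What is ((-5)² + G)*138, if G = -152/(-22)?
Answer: 48438/11 ≈ 4403.5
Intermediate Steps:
G = 76/11 (G = -152*(-1/22) = 76/11 ≈ 6.9091)
((-5)² + G)*138 = ((-5)² + 76/11)*138 = (25 + 76/11)*138 = (351/11)*138 = 48438/11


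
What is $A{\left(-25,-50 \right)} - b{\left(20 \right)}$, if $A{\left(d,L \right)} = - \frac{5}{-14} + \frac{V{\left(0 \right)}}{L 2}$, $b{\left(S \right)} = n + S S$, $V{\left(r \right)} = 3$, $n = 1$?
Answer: $- \frac{280471}{700} \approx -400.67$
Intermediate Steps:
$b{\left(S \right)} = 1 + S^{2}$ ($b{\left(S \right)} = 1 + S S = 1 + S^{2}$)
$A{\left(d,L \right)} = \frac{5}{14} + \frac{3}{2 L}$ ($A{\left(d,L \right)} = - \frac{5}{-14} + \frac{3}{L 2} = \left(-5\right) \left(- \frac{1}{14}\right) + \frac{3}{2 L} = \frac{5}{14} + 3 \frac{1}{2 L} = \frac{5}{14} + \frac{3}{2 L}$)
$A{\left(-25,-50 \right)} - b{\left(20 \right)} = \frac{21 + 5 \left(-50\right)}{14 \left(-50\right)} - \left(1 + 20^{2}\right) = \frac{1}{14} \left(- \frac{1}{50}\right) \left(21 - 250\right) - \left(1 + 400\right) = \frac{1}{14} \left(- \frac{1}{50}\right) \left(-229\right) - 401 = \frac{229}{700} - 401 = - \frac{280471}{700}$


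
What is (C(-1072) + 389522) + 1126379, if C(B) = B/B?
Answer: 1515902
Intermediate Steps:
C(B) = 1
(C(-1072) + 389522) + 1126379 = (1 + 389522) + 1126379 = 389523 + 1126379 = 1515902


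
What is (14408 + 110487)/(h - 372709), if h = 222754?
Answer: -24979/29991 ≈ -0.83288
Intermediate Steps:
(14408 + 110487)/(h - 372709) = (14408 + 110487)/(222754 - 372709) = 124895/(-149955) = 124895*(-1/149955) = -24979/29991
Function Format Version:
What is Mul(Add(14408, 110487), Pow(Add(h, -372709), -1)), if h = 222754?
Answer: Rational(-24979, 29991) ≈ -0.83288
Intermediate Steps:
Mul(Add(14408, 110487), Pow(Add(h, -372709), -1)) = Mul(Add(14408, 110487), Pow(Add(222754, -372709), -1)) = Mul(124895, Pow(-149955, -1)) = Mul(124895, Rational(-1, 149955)) = Rational(-24979, 29991)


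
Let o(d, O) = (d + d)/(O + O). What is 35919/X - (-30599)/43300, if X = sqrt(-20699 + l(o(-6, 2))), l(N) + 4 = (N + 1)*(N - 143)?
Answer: 30599/43300 - 35919*I*sqrt(20411)/20411 ≈ 0.70667 - 251.42*I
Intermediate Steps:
o(d, O) = d/O (o(d, O) = (2*d)/((2*O)) = (2*d)*(1/(2*O)) = d/O)
l(N) = -4 + (1 + N)*(-143 + N) (l(N) = -4 + (N + 1)*(N - 143) = -4 + (1 + N)*(-143 + N))
X = I*sqrt(20411) (X = sqrt(-20699 + (-147 + (-6/2)**2 - (-852)/2)) = sqrt(-20699 + (-147 + (-6*1/2)**2 - (-852)/2)) = sqrt(-20699 + (-147 + (-3)**2 - 142*(-3))) = sqrt(-20699 + (-147 + 9 + 426)) = sqrt(-20699 + 288) = sqrt(-20411) = I*sqrt(20411) ≈ 142.87*I)
35919/X - (-30599)/43300 = 35919/((I*sqrt(20411))) - (-30599)/43300 = 35919*(-I*sqrt(20411)/20411) - (-30599)/43300 = -35919*I*sqrt(20411)/20411 - 1*(-30599/43300) = -35919*I*sqrt(20411)/20411 + 30599/43300 = 30599/43300 - 35919*I*sqrt(20411)/20411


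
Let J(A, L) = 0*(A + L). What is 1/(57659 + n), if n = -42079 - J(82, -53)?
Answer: 1/15580 ≈ 6.4185e-5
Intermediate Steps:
J(A, L) = 0
n = -42079 (n = -42079 - 1*0 = -42079 + 0 = -42079)
1/(57659 + n) = 1/(57659 - 42079) = 1/15580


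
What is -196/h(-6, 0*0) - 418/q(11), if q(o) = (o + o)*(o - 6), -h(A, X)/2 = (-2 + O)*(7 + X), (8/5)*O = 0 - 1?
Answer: -137/15 ≈ -9.1333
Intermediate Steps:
O = -5/8 (O = 5*(0 - 1)/8 = (5/8)*(-1) = -5/8 ≈ -0.62500)
h(A, X) = 147/4 + 21*X/4 (h(A, X) = -2*(-2 - 5/8)*(7 + X) = -(-21)*(7 + X)/4 = -2*(-147/8 - 21*X/8) = 147/4 + 21*X/4)
q(o) = 2*o*(-6 + o) (q(o) = (2*o)*(-6 + o) = 2*o*(-6 + o))
-196/h(-6, 0*0) - 418/q(11) = -196/(147/4 + 21*(0*0)/4) - 418*1/(22*(-6 + 11)) = -196/(147/4 + (21/4)*0) - 418/(2*11*5) = -196/(147/4 + 0) - 418/110 = -196/147/4 - 418*1/110 = -196*4/147 - 19/5 = -16/3 - 19/5 = -137/15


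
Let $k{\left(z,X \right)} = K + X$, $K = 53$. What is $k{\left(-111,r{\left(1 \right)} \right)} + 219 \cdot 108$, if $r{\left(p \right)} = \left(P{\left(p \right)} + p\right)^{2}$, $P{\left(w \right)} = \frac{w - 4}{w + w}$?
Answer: $\frac{94821}{4} \approx 23705.0$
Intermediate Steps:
$P{\left(w \right)} = \frac{-4 + w}{2 w}$
$r{\left(p \right)} = \left(p + \frac{-4 + p}{2 p}\right)^{2}$ ($r{\left(p \right)} = \left(\frac{-4 + p}{2 p} + p\right)^{2} = \left(p + \frac{-4 + p}{2 p}\right)^{2}$)
$k{\left(z,X \right)} = 53 + X$
$k{\left(-111,r{\left(1 \right)} \right)} + 219 \cdot 108 = \left(53 + \frac{\left(-4 + 1 + 2 \cdot 1^{2}\right)^{2}}{4 \cdot 1}\right) + 219 \cdot 108 = \left(53 + \frac{1}{4} \cdot 1 \left(-4 + 1 + 2 \cdot 1\right)^{2}\right) + 23652 = \left(53 + \frac{1}{4} \cdot 1 \left(-4 + 1 + 2\right)^{2}\right) + 23652 = \left(53 + \frac{1}{4} \cdot 1 \left(-1\right)^{2}\right) + 23652 = \left(53 + \frac{1}{4} \cdot 1 \cdot 1\right) + 23652 = \left(53 + \frac{1}{4}\right) + 23652 = \frac{213}{4} + 23652 = \frac{94821}{4}$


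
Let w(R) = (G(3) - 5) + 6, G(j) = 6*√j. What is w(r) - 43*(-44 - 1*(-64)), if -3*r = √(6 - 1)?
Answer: -859 + 6*√3 ≈ -848.61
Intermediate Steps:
r = -√5/3 (r = -√(6 - 1)/3 = -√5/3 ≈ -0.74536)
w(R) = 1 + 6*√3 (w(R) = (6*√3 - 5) + 6 = (-5 + 6*√3) + 6 = 1 + 6*√3)
w(r) - 43*(-44 - 1*(-64)) = (1 + 6*√3) - 43*(-44 - 1*(-64)) = (1 + 6*√3) - 43*(-44 + 64) = (1 + 6*√3) - 43*20 = (1 + 6*√3) - 860 = -859 + 6*√3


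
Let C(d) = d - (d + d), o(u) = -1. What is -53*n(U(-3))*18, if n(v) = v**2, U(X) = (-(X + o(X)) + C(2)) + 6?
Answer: -61056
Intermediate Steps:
C(d) = -d (C(d) = d - 2*d = -d)
U(X) = 5 - X (U(X) = (-(X - 1) - 1*2) + 6 = (-(-1 + X) - 2) + 6 = ((1 - X) - 2) + 6 = (-1 - X) + 6 = 5 - X)
-53*n(U(-3))*18 = -53*(5 - 1*(-3))**2*18 = -53*(5 + 3)**2*18 = -53*8**2*18 = -53*64*18 = -3392*18 = -61056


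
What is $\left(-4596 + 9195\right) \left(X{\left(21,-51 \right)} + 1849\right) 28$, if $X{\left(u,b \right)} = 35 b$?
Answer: $8241408$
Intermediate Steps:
$\left(-4596 + 9195\right) \left(X{\left(21,-51 \right)} + 1849\right) 28 = \left(-4596 + 9195\right) \left(35 \left(-51\right) + 1849\right) 28 = 4599 \left(-1785 + 1849\right) 28 = 4599 \cdot 64 \cdot 28 = 294336 \cdot 28 = 8241408$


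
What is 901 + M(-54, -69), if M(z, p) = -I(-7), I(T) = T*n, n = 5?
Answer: 936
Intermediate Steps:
I(T) = 5*T (I(T) = T*5 = 5*T)
M(z, p) = 35 (M(z, p) = -5*(-7) = -1*(-35) = 35)
901 + M(-54, -69) = 901 + 35 = 936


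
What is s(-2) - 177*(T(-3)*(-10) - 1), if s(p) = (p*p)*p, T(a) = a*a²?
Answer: -47621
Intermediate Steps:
T(a) = a³
s(p) = p³ (s(p) = p²*p = p³)
s(-2) - 177*(T(-3)*(-10) - 1) = (-2)³ - 177*((-3)³*(-10) - 1) = -8 - 177*(-27*(-10) - 1) = -8 - 177*(270 - 1) = -8 - 177*269 = -8 - 47613 = -47621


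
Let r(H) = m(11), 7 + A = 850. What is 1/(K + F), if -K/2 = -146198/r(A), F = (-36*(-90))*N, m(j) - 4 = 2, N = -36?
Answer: -3/203722 ≈ -1.4726e-5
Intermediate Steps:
m(j) = 6 (m(j) = 4 + 2 = 6)
A = 843 (A = -7 + 850 = 843)
r(H) = 6
F = -116640 (F = -36*(-90)*(-36) = 3240*(-36) = -116640)
K = 146198/3 (K = -(-292396)/6 = -2*(-73099/3) = 146198/3 ≈ 48733.)
1/(K + F) = 1/(146198/3 - 116640) = 1/(-203722/3) = -3/203722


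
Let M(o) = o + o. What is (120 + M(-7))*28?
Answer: 2968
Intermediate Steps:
M(o) = 2*o
(120 + M(-7))*28 = (120 + 2*(-7))*28 = (120 - 14)*28 = 106*28 = 2968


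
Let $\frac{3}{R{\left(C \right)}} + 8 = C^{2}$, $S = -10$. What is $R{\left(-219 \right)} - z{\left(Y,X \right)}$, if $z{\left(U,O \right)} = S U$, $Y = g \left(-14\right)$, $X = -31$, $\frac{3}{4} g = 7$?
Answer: $- \frac{187975751}{143859} \approx -1306.7$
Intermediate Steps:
$g = \frac{28}{3}$ ($g = \frac{4}{3} \cdot 7 = \frac{28}{3} \approx 9.3333$)
$R{\left(C \right)} = \frac{3}{-8 + C^{2}}$
$Y = - \frac{392}{3}$ ($Y = \frac{28}{3} \left(-14\right) = - \frac{392}{3} \approx -130.67$)
$z{\left(U,O \right)} = - 10 U$
$R{\left(-219 \right)} - z{\left(Y,X \right)} = \frac{3}{-8 + \left(-219\right)^{2}} - \left(-10\right) \left(- \frac{392}{3}\right) = \frac{3}{-8 + 47961} - \frac{3920}{3} = \frac{3}{47953} - \frac{3920}{3} = - \frac{187975751}{143859}$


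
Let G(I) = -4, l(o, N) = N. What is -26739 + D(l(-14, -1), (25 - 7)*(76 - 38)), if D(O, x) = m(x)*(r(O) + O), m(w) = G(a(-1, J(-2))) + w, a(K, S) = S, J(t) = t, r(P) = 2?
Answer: -26059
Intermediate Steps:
m(w) = -4 + w
D(O, x) = (-4 + x)*(2 + O)
-26739 + D(l(-14, -1), (25 - 7)*(76 - 38)) = -26739 + (-4 + (25 - 7)*(76 - 38))*(2 - 1) = -26739 + (-4 + 18*38)*1 = -26739 + (-4 + 684)*1 = -26739 + 680*1 = -26739 + 680 = -26059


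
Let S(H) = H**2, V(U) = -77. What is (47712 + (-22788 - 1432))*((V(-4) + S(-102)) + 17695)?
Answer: 658292824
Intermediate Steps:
(47712 + (-22788 - 1432))*((V(-4) + S(-102)) + 17695) = (47712 + (-22788 - 1432))*((-77 + (-102)**2) + 17695) = (47712 - 24220)*((-77 + 10404) + 17695) = 23492*(10327 + 17695) = 23492*28022 = 658292824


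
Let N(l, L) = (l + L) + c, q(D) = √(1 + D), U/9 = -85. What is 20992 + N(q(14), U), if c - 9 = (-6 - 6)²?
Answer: 20380 + √15 ≈ 20384.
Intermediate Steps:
U = -765 (U = 9*(-85) = -765)
c = 153 (c = 9 + (-6 - 6)² = 9 + (-12)² = 9 + 144 = 153)
N(l, L) = 153 + L + l (N(l, L) = (l + L) + 153 = (L + l) + 153 = 153 + L + l)
20992 + N(q(14), U) = 20992 + (153 - 765 + √(1 + 14)) = 20992 + (153 - 765 + √15) = 20992 + (-612 + √15) = 20380 + √15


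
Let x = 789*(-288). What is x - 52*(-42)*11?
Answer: -203208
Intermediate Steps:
x = -227232
x - 52*(-42)*11 = -227232 - 52*(-42)*11 = -227232 + 2184*11 = -227232 + 24024 = -203208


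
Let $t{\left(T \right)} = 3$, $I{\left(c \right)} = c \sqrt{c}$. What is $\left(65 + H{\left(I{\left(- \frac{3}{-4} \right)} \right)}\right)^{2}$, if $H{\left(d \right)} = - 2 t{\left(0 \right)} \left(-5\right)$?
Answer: $9025$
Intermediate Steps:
$I{\left(c \right)} = c^{\frac{3}{2}}$
$H{\left(d \right)} = 30$ ($H{\left(d \right)} = \left(-2\right) 3 \left(-5\right) = \left(-6\right) \left(-5\right) = 30$)
$\left(65 + H{\left(I{\left(- \frac{3}{-4} \right)} \right)}\right)^{2} = \left(65 + 30\right)^{2} = 95^{2} = 9025$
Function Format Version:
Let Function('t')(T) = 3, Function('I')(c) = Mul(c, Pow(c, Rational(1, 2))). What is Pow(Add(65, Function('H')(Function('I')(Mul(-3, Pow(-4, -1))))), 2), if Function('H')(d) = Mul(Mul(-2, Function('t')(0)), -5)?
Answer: 9025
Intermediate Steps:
Function('I')(c) = Pow(c, Rational(3, 2))
Function('H')(d) = 30 (Function('H')(d) = Mul(Mul(-2, 3), -5) = Mul(-6, -5) = 30)
Pow(Add(65, Function('H')(Function('I')(Mul(-3, Pow(-4, -1))))), 2) = Pow(Add(65, 30), 2) = Pow(95, 2) = 9025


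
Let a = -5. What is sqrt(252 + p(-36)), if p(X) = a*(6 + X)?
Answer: sqrt(402) ≈ 20.050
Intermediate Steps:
p(X) = -30 - 5*X (p(X) = -5*(6 + X) = -30 - 5*X)
sqrt(252 + p(-36)) = sqrt(252 + (-30 - 5*(-36))) = sqrt(252 + (-30 + 180)) = sqrt(252 + 150) = sqrt(402)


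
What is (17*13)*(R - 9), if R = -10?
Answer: -4199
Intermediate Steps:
(17*13)*(R - 9) = (17*13)*(-10 - 9) = 221*(-19) = -4199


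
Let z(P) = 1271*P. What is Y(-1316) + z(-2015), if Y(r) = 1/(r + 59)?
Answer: -3219258706/1257 ≈ -2.5611e+6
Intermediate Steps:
Y(r) = 1/(59 + r)
Y(-1316) + z(-2015) = 1/(59 - 1316) + 1271*(-2015) = 1/(-1257) - 2561065 = -1/1257 - 2561065 = -3219258706/1257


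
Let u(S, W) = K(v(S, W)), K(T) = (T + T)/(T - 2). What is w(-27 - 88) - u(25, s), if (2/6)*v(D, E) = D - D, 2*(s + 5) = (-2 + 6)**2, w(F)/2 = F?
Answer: -230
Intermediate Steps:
w(F) = 2*F
s = 3 (s = -5 + (-2 + 6)**2/2 = -5 + (1/2)*4**2 = -5 + (1/2)*16 = -5 + 8 = 3)
v(D, E) = 0 (v(D, E) = 3*(D - D) = 3*0 = 0)
K(T) = 2*T/(-2 + T) (K(T) = (2*T)/(-2 + T) = 2*T/(-2 + T))
u(S, W) = 0 (u(S, W) = 2*0/(-2 + 0) = 2*0/(-2) = 2*0*(-1/2) = 0)
w(-27 - 88) - u(25, s) = 2*(-27 - 88) - 1*0 = 2*(-115) + 0 = -230 + 0 = -230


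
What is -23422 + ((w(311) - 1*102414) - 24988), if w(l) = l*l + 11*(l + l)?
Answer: -47261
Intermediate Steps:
w(l) = l² + 22*l (w(l) = l² + 11*(2*l) = l² + 22*l)
-23422 + ((w(311) - 1*102414) - 24988) = -23422 + ((311*(22 + 311) - 1*102414) - 24988) = -23422 + ((311*333 - 102414) - 24988) = -23422 + ((103563 - 102414) - 24988) = -23422 + (1149 - 24988) = -23422 - 23839 = -47261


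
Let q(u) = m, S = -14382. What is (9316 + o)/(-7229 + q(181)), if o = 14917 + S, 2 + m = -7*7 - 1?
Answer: -9851/7281 ≈ -1.3530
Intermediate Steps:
m = -52 (m = -2 + (-7*7 - 1) = -2 + (-49 - 1) = -2 - 50 = -52)
q(u) = -52
o = 535 (o = 14917 - 14382 = 535)
(9316 + o)/(-7229 + q(181)) = (9316 + 535)/(-7229 - 52) = 9851/(-7281) = 9851*(-1/7281) = -9851/7281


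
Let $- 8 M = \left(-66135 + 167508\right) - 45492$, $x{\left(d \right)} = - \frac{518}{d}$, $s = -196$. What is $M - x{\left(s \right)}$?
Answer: $- \frac{391315}{56} \approx -6987.8$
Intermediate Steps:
$M = - \frac{55881}{8}$ ($M = - \frac{\left(-66135 + 167508\right) - 45492}{8} = - \frac{101373 - 45492}{8} = \left(- \frac{1}{8}\right) 55881 = - \frac{55881}{8} \approx -6985.1$)
$M - x{\left(s \right)} = - \frac{55881}{8} - - \frac{518}{-196} = - \frac{55881}{8} - \left(-518\right) \left(- \frac{1}{196}\right) = - \frac{55881}{8} - \frac{37}{14} = - \frac{391315}{56}$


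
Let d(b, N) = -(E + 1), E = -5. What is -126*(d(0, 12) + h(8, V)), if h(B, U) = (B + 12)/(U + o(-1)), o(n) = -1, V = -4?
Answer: 0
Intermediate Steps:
d(b, N) = 4 (d(b, N) = -(-5 + 1) = -1*(-4) = 4)
h(B, U) = (12 + B)/(-1 + U) (h(B, U) = (B + 12)/(U - 1) = (12 + B)/(-1 + U))
-126*(d(0, 12) + h(8, V)) = -126*(4 + (12 + 8)/(-1 - 4)) = -126*(4 + 20/(-5)) = -126*(4 - ⅕*20) = -126*(4 - 4) = -126*0 = 0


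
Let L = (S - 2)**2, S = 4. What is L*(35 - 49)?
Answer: -56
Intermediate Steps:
L = 4 (L = (4 - 2)**2 = 2**2 = 4)
L*(35 - 49) = 4*(35 - 49) = 4*(-14) = -56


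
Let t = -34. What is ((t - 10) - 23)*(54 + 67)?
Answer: -8107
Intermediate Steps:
((t - 10) - 23)*(54 + 67) = ((-34 - 10) - 23)*(54 + 67) = (-44 - 23)*121 = -67*121 = -8107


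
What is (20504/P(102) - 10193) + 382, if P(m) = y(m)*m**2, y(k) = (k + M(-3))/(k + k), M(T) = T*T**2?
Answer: -37506571/3825 ≈ -9805.6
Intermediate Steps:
M(T) = T**3
y(k) = (-27 + k)/(2*k) (y(k) = (k + (-3)**3)/(k + k) = (k - 27)/((2*k)) = (-27 + k)*(1/(2*k)) = (-27 + k)/(2*k))
P(m) = m*(-27 + m)/2 (P(m) = ((-27 + m)/(2*m))*m**2 = m*(-27 + m)/2)
(20504/P(102) - 10193) + 382 = (20504/(((1/2)*102*(-27 + 102))) - 10193) + 382 = (20504/(((1/2)*102*75)) - 10193) + 382 = (20504/3825 - 10193) + 382 = -38967721/3825 + 382 = -37506571/3825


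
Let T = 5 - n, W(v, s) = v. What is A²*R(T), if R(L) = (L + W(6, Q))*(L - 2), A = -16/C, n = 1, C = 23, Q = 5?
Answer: 5120/529 ≈ 9.6786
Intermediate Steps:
A = -16/23 ≈ -0.69565
T = 4 (T = 5 - 1*1 = 5 - 1 = 4)
R(L) = (-2 + L)*(6 + L) (R(L) = (L + 6)*(L - 2) = (6 + L)*(-2 + L) = (-2 + L)*(6 + L))
A²*R(T) = (-16/23)²*(-12 + 4² + 4*4) = 256*(-12 + 16 + 16)/529 = (256/529)*20 = 5120/529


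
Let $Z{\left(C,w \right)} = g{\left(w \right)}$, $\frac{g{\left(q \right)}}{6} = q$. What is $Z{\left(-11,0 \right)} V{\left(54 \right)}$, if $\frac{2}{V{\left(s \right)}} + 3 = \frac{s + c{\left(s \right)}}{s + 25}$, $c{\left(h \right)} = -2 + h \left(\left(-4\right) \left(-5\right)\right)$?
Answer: $0$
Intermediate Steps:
$g{\left(q \right)} = 6 q$
$c{\left(h \right)} = -2 + 20 h$ ($c{\left(h \right)} = -2 + h 20 = -2 + 20 h$)
$Z{\left(C,w \right)} = 6 w$
$V{\left(s \right)} = \frac{2}{-3 + \frac{-2 + 21 s}{25 + s}}$ ($V{\left(s \right)} = \frac{2}{-3 + \frac{s + \left(-2 + 20 s\right)}{s + 25}} = \frac{2}{-3 + \frac{-2 + 21 s}{25 + s}}$)
$Z{\left(-11,0 \right)} V{\left(54 \right)} = 6 \cdot 0 \frac{2 \left(25 + 54\right)}{-77 + 18 \cdot 54} = 0 \cdot 2 \frac{1}{-77 + 972} \cdot 79 = 0 \cdot 2 \cdot \frac{1}{895} \cdot 79 = 0 \cdot \frac{158}{895} = 0$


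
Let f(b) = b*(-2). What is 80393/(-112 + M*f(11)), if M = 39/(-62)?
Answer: -146599/179 ≈ -818.99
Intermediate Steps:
M = -39/62 (M = 39*(-1/62) = -39/62 ≈ -0.62903)
f(b) = -2*b
80393/(-112 + M*f(11)) = 80393/(-112 - (-39)*11/31) = 80393/(-112 - 39/62*(-22)) = 80393/(-112 + 429/31) = 80393/(-3043/31) = 80393*(-31/3043) = -146599/179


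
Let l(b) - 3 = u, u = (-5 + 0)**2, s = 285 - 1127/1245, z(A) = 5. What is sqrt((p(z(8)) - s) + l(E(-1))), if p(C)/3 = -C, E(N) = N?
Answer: I*sqrt(420203685)/1245 ≈ 16.465*I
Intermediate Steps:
p(C) = -3*C (p(C) = 3*(-C) = -3*C)
s = 353698/1245 (s = 285 - 1127/1245 = 353698/1245 ≈ 284.09)
u = 25 (u = (-5)**2 = 25)
l(b) = 28 (l(b) = 3 + 25 = 28)
sqrt((p(z(8)) - s) + l(E(-1))) = sqrt((-3*5 - 1*353698/1245) + 28) = sqrt((-15 - 353698/1245) + 28) = sqrt(-372373/1245 + 28) = sqrt(-337513/1245) = I*sqrt(420203685)/1245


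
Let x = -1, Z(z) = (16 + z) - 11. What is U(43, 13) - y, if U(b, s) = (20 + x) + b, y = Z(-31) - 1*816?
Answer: 904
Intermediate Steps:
Z(z) = 5 + z
y = -842 (y = (5 - 31) - 1*816 = -26 - 816 = -842)
U(b, s) = 19 + b (U(b, s) = (20 - 1) + b = 19 + b)
U(43, 13) - y = (19 + 43) - 1*(-842) = 62 + 842 = 904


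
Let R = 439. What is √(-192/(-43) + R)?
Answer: √819967/43 ≈ 21.059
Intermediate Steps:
√(-192/(-43) + R) = √(-192/(-43) + 439) = √(-192*(-1/43) + 439) = √(192/43 + 439) = √(19069/43) = √819967/43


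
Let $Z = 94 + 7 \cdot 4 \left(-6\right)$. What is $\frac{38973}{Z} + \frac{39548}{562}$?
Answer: $- \frac{9488137}{20794} \approx -456.29$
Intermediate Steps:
$Z = -74$ ($Z = 94 + 7 \left(-24\right) = 94 - 168 = -74$)
$\frac{38973}{Z} + \frac{39548}{562} = \frac{38973}{-74} + \frac{39548}{562} = 38973 \left(- \frac{1}{74}\right) + 39548 \cdot \frac{1}{562} = - \frac{38973}{74} + \frac{19774}{281} = - \frac{9488137}{20794}$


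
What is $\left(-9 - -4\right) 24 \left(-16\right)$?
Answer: $1920$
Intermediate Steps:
$\left(-9 - -4\right) 24 \left(-16\right) = \left(-9 + 4\right) 24 \left(-16\right) = \left(-5\right) 24 \left(-16\right) = \left(-120\right) \left(-16\right) = 1920$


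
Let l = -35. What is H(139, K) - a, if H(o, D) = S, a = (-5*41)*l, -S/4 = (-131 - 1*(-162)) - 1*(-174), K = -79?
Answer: -7995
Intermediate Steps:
S = -820 (S = -4*((-131 - 1*(-162)) - 1*(-174)) = -4*((-131 + 162) + 174) = -4*(31 + 174) = -4*205 = -820)
a = 7175 (a = -5*41*(-35) = -205*(-35) = 7175)
H(o, D) = -820
H(139, K) - a = -820 - 1*7175 = -820 - 7175 = -7995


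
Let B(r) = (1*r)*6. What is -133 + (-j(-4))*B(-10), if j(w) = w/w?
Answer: -73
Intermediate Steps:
j(w) = 1
B(r) = 6*r (B(r) = r*6 = 6*r)
-133 + (-j(-4))*B(-10) = -133 + (-1*1)*(6*(-10)) = -133 - 1*(-60) = -133 + 60 = -73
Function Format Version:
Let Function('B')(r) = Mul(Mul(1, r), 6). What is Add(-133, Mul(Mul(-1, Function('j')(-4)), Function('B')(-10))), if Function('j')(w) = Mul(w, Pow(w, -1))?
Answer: -73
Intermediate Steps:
Function('j')(w) = 1
Function('B')(r) = Mul(6, r) (Function('B')(r) = Mul(r, 6) = Mul(6, r))
Add(-133, Mul(Mul(-1, Function('j')(-4)), Function('B')(-10))) = Add(-133, Mul(Mul(-1, 1), Mul(6, -10))) = Add(-133, Mul(-1, -60)) = Add(-133, 60) = -73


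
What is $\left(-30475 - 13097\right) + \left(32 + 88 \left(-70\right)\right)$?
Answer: $-49700$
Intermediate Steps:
$\left(-30475 - 13097\right) + \left(32 + 88 \left(-70\right)\right) = -43572 + \left(32 - 6160\right) = -43572 - 6128 = -49700$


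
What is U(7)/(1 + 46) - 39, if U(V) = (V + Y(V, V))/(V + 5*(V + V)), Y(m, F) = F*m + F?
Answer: -20154/517 ≈ -38.983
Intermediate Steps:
Y(m, F) = F + F*m
U(V) = (V + V*(1 + V))/(11*V) (U(V) = (V + V*(1 + V))/(V + 5*(V + V)) = (V + V*(1 + V))/(V + 5*(2*V)) = (V + V*(1 + V))/(V + 10*V) = (V + V*(1 + V))/((11*V)) = (V + V*(1 + V))*(1/(11*V)) = (V + V*(1 + V))/(11*V))
U(7)/(1 + 46) - 39 = (2/11 + (1/11)*7)/(1 + 46) - 39 = (2/11 + 7/11)/47 - 39 = (9/11)*(1/47) - 39 = 9/517 - 39 = -20154/517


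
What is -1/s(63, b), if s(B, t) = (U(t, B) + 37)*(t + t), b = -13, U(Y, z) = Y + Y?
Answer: 1/286 ≈ 0.0034965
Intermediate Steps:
U(Y, z) = 2*Y
s(B, t) = 2*t*(37 + 2*t) (s(B, t) = (2*t + 37)*(t + t) = (37 + 2*t)*(2*t) = 2*t*(37 + 2*t))
-1/s(63, b) = -1/(2*(-13)*(37 + 2*(-13))) = -1/(2*(-13)*(37 - 26)) = -1/(2*(-13)*11) = -1/(-286) = -1*(-1/286) = 1/286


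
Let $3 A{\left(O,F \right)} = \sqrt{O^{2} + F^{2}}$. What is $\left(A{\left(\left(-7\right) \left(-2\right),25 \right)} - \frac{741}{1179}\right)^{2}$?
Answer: $\frac{4716730}{51483} - \frac{494 \sqrt{821}}{1179} \approx 79.612$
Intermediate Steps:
$A{\left(O,F \right)} = \frac{\sqrt{F^{2} + O^{2}}}{3}$ ($A{\left(O,F \right)} = \frac{\sqrt{O^{2} + F^{2}}}{3} = \frac{\sqrt{F^{2} + O^{2}}}{3}$)
$\left(A{\left(\left(-7\right) \left(-2\right),25 \right)} - \frac{741}{1179}\right)^{2} = \left(\frac{\sqrt{25^{2} + \left(\left(-7\right) \left(-2\right)\right)^{2}}}{3} - \frac{741}{1179}\right)^{2} = \left(\frac{\sqrt{625 + 14^{2}}}{3} - \frac{247}{393}\right)^{2} = \left(\frac{\sqrt{625 + 196}}{3} - \frac{247}{393}\right)^{2} = \left(\frac{\sqrt{821}}{3} - \frac{247}{393}\right)^{2} = \left(- \frac{247}{393} + \frac{\sqrt{821}}{3}\right)^{2}$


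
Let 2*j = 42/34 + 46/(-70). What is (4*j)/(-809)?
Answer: -688/481355 ≈ -0.0014293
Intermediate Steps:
j = 172/595 (j = (42/34 + 46/(-70))/2 = (42*(1/34) + 46*(-1/70))/2 = (21/17 - 23/35)/2 = (1/2)*(344/595) = 172/595 ≈ 0.28908)
(4*j)/(-809) = (4*(172/595))/(-809) = -1/809*688/595 = -688/481355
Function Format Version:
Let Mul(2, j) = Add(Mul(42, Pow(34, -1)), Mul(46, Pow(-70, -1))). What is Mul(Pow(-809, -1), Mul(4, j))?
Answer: Rational(-688, 481355) ≈ -0.0014293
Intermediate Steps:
j = Rational(172, 595) (j = Mul(Rational(1, 2), Add(Mul(42, Pow(34, -1)), Mul(46, Pow(-70, -1)))) = Mul(Rational(1, 2), Add(Mul(42, Rational(1, 34)), Mul(46, Rational(-1, 70)))) = Mul(Rational(1, 2), Add(Rational(21, 17), Rational(-23, 35))) = Mul(Rational(1, 2), Rational(344, 595)) = Rational(172, 595) ≈ 0.28908)
Mul(Pow(-809, -1), Mul(4, j)) = Mul(Pow(-809, -1), Mul(4, Rational(172, 595))) = Mul(Rational(-1, 809), Rational(688, 595)) = Rational(-688, 481355)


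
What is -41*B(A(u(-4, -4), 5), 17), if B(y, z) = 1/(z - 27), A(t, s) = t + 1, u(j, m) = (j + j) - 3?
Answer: 41/10 ≈ 4.1000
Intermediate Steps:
u(j, m) = -3 + 2*j (u(j, m) = 2*j - 3 = -3 + 2*j)
A(t, s) = 1 + t
B(y, z) = 1/(-27 + z)
-41*B(A(u(-4, -4), 5), 17) = -41/(-27 + 17) = -41/(-10) = -41*(-1/10) = 41/10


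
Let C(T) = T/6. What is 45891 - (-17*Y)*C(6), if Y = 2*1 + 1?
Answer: 45942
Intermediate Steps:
C(T) = T/6 (C(T) = T*(⅙) = T/6)
Y = 3 (Y = 2 + 1 = 3)
45891 - (-17*Y)*C(6) = 45891 - (-17*3)*(⅙)*6 = 45891 - (-51) = 45891 - 1*(-51) = 45891 + 51 = 45942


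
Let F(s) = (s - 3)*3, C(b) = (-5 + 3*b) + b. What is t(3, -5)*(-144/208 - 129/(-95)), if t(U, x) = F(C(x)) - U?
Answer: -71514/1235 ≈ -57.906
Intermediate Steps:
C(b) = -5 + 4*b
F(s) = -9 + 3*s (F(s) = (-3 + s)*3 = -9 + 3*s)
t(U, x) = -24 - U + 12*x (t(U, x) = (-9 + 3*(-5 + 4*x)) - U = (-9 + (-15 + 12*x)) - U = (-24 + 12*x) - U = -24 - U + 12*x)
t(3, -5)*(-144/208 - 129/(-95)) = (-24 - 1*3 + 12*(-5))*(-144/208 - 129/(-95)) = (-24 - 3 - 60)*(-144*1/208 - 129*(-1/95)) = -87*(-9/13 + 129/95) = -87*822/1235 = -71514/1235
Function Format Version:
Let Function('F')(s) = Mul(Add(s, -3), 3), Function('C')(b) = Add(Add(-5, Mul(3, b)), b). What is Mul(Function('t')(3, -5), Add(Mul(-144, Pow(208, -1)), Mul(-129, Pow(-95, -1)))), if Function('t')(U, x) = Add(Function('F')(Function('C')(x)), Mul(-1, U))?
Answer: Rational(-71514, 1235) ≈ -57.906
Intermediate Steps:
Function('C')(b) = Add(-5, Mul(4, b))
Function('F')(s) = Add(-9, Mul(3, s)) (Function('F')(s) = Mul(Add(-3, s), 3) = Add(-9, Mul(3, s)))
Function('t')(U, x) = Add(-24, Mul(-1, U), Mul(12, x)) (Function('t')(U, x) = Add(Add(-9, Mul(3, Add(-5, Mul(4, x)))), Mul(-1, U)) = Add(Add(-9, Add(-15, Mul(12, x))), Mul(-1, U)) = Add(Add(-24, Mul(12, x)), Mul(-1, U)) = Add(-24, Mul(-1, U), Mul(12, x)))
Mul(Function('t')(3, -5), Add(Mul(-144, Pow(208, -1)), Mul(-129, Pow(-95, -1)))) = Mul(Add(-24, Mul(-1, 3), Mul(12, -5)), Add(Mul(-144, Pow(208, -1)), Mul(-129, Pow(-95, -1)))) = Mul(Add(-24, -3, -60), Add(Mul(-144, Rational(1, 208)), Mul(-129, Rational(-1, 95)))) = Mul(-87, Add(Rational(-9, 13), Rational(129, 95))) = Mul(-87, Rational(822, 1235)) = Rational(-71514, 1235)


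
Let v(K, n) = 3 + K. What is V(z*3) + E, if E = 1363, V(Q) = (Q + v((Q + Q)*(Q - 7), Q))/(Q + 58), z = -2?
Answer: 71029/52 ≈ 1365.9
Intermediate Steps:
V(Q) = (3 + Q + 2*Q*(-7 + Q))/(58 + Q) (V(Q) = (Q + (3 + (Q + Q)*(Q - 7)))/(Q + 58) = (Q + (3 + (2*Q)*(-7 + Q)))/(58 + Q) = (Q + (3 + 2*Q*(-7 + Q)))/(58 + Q) = (3 + Q + 2*Q*(-7 + Q))/(58 + Q))
V(z*3) + E = (3 - 2*3 + 2*(-2*3)*(-7 - 2*3))/(58 - 2*3) + 1363 = (3 - 6 + 2*(-6)*(-7 - 6))/(58 - 6) + 1363 = (3 - 6 + 2*(-6)*(-13))/52 + 1363 = (3 - 6 + 156)/52 + 1363 = (1/52)*153 + 1363 = 153/52 + 1363 = 71029/52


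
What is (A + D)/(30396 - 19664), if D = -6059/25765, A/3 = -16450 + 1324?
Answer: -1169170229/276509980 ≈ -4.2283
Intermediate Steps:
A = -45378 (A = 3*(-16450 + 1324) = 3*(-15126) = -45378)
D = -6059/25765 (D = -6059*1/25765 = -6059/25765 ≈ -0.23516)
(A + D)/(30396 - 19664) = (-45378 - 6059/25765)/(30396 - 19664) = -1169170229/25765/10732 = -1169170229/25765*1/10732 = -1169170229/276509980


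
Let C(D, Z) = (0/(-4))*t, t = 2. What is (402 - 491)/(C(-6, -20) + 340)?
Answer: -89/340 ≈ -0.26176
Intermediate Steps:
C(D, Z) = 0 (C(D, Z) = (0/(-4))*2 = (0*(-1/4))*2 = 0*2 = 0)
(402 - 491)/(C(-6, -20) + 340) = (402 - 491)/(0 + 340) = -89/340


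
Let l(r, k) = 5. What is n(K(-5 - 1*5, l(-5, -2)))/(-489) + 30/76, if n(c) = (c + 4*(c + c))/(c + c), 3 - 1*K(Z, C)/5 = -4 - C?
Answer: 1194/3097 ≈ 0.38553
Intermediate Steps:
K(Z, C) = 35 + 5*C (K(Z, C) = 15 - 5*(-4 - C) = 15 + (20 + 5*C) = 35 + 5*C)
n(c) = 9/2 (n(c) = (c + 4*(2*c))/((2*c)) = (c + 8*c)*(1/(2*c)) = (9*c)*(1/(2*c)) = 9/2)
n(K(-5 - 1*5, l(-5, -2)))/(-489) + 30/76 = (9/2)/(-489) + 30/76 = (9/2)*(-1/489) + 30*(1/76) = -3/326 + 15/38 = 1194/3097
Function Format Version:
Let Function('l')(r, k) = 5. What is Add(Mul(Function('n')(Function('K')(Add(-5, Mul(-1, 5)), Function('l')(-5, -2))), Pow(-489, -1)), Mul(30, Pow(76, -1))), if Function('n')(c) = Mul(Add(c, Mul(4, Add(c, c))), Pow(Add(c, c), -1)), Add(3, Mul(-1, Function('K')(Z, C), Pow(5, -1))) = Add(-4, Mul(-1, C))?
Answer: Rational(1194, 3097) ≈ 0.38553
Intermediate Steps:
Function('K')(Z, C) = Add(35, Mul(5, C)) (Function('K')(Z, C) = Add(15, Mul(-5, Add(-4, Mul(-1, C)))) = Add(15, Add(20, Mul(5, C))) = Add(35, Mul(5, C)))
Function('n')(c) = Rational(9, 2) (Function('n')(c) = Mul(Add(c, Mul(4, Mul(2, c))), Pow(Mul(2, c), -1)) = Mul(Add(c, Mul(8, c)), Mul(Rational(1, 2), Pow(c, -1))) = Mul(Mul(9, c), Mul(Rational(1, 2), Pow(c, -1))) = Rational(9, 2))
Add(Mul(Function('n')(Function('K')(Add(-5, Mul(-1, 5)), Function('l')(-5, -2))), Pow(-489, -1)), Mul(30, Pow(76, -1))) = Add(Mul(Rational(9, 2), Pow(-489, -1)), Mul(30, Pow(76, -1))) = Add(Mul(Rational(9, 2), Rational(-1, 489)), Mul(30, Rational(1, 76))) = Add(Rational(-3, 326), Rational(15, 38)) = Rational(1194, 3097)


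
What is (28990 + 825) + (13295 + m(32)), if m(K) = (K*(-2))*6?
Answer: 42726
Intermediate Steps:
m(K) = -12*K (m(K) = -2*K*6 = -12*K)
(28990 + 825) + (13295 + m(32)) = (28990 + 825) + (13295 - 12*32) = 29815 + (13295 - 384) = 29815 + 12911 = 42726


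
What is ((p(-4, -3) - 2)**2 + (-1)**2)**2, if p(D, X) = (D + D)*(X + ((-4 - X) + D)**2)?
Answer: 1003939225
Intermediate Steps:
p(D, X) = 2*D*(X + (-4 + D - X)**2) (p(D, X) = (2*D)*(X + (-4 + D - X)**2) = 2*D*(X + (-4 + D - X)**2))
((p(-4, -3) - 2)**2 + (-1)**2)**2 = ((2*(-4)*(-3 + (4 - 3 - 1*(-4))**2) - 2)**2 + (-1)**2)**2 = ((2*(-4)*(-3 + (4 - 3 + 4)**2) - 2)**2 + 1)**2 = ((2*(-4)*(-3 + 5**2) - 2)**2 + 1)**2 = ((2*(-4)*(-3 + 25) - 2)**2 + 1)**2 = ((2*(-4)*22 - 2)**2 + 1)**2 = ((-176 - 2)**2 + 1)**2 = ((-178)**2 + 1)**2 = (31684 + 1)**2 = 31685**2 = 1003939225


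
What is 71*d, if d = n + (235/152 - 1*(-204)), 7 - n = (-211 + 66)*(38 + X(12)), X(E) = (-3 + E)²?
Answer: 188509757/152 ≈ 1.2402e+6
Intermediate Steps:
n = 17262 (n = 7 - (-211 + 66)*(38 + (-3 + 12)²) = 7 - (-145)*(38 + 9²) = 7 - (-145)*(38 + 81) = 7 - (-145)*119 = 7 - 1*(-17255) = 7 + 17255 = 17262)
d = 2655067/152 (d = 17262 + (235/152 - 1*(-204)) = 17262 + (235*(1/152) + 204) = 17262 + (235/152 + 204) = 17262 + 31243/152 = 2655067/152 ≈ 17468.)
71*d = 71*(2655067/152) = 188509757/152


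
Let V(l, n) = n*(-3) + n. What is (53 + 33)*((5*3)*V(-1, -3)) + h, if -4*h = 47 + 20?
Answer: 30893/4 ≈ 7723.3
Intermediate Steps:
h = -67/4 (h = -(47 + 20)/4 = -1/4*67 = -67/4 ≈ -16.750)
V(l, n) = -2*n (V(l, n) = -3*n + n = -2*n)
(53 + 33)*((5*3)*V(-1, -3)) + h = (53 + 33)*((5*3)*(-2*(-3))) - 67/4 = 86*(15*6) - 67/4 = 86*90 - 67/4 = 7740 - 67/4 = 30893/4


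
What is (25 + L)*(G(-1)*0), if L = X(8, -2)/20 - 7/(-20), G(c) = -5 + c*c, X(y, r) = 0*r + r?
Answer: 0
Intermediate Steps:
X(y, r) = r (X(y, r) = 0 + r = r)
G(c) = -5 + c**2
L = 1/4 (L = -2/20 - 7/(-20) = -2*1/20 - 7*(-1/20) = -1/10 + 7/20 = 1/4 ≈ 0.25000)
(25 + L)*(G(-1)*0) = (25 + 1/4)*((-5 + (-1)**2)*0) = 101*((-5 + 1)*0)/4 = 101*(-4*0)/4 = (101/4)*0 = 0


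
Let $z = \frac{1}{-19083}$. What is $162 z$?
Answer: $- \frac{54}{6361} \approx -0.0084892$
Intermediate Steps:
$z = - \frac{1}{19083} \approx -5.2403 \cdot 10^{-5}$
$162 z = 162 \left(- \frac{1}{19083}\right) = - \frac{54}{6361}$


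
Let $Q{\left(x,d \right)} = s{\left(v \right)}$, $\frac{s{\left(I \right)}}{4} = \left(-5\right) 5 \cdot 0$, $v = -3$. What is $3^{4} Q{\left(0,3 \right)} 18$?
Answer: $0$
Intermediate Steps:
$s{\left(I \right)} = 0$ ($s{\left(I \right)} = 4 \left(-5\right) 5 \cdot 0 = 4 \left(\left(-25\right) 0\right) = 4 \cdot 0 = 0$)
$Q{\left(x,d \right)} = 0$
$3^{4} Q{\left(0,3 \right)} 18 = 3^{4} \cdot 0 \cdot 18 = 81 \cdot 0 \cdot 18 = 0 \cdot 18 = 0$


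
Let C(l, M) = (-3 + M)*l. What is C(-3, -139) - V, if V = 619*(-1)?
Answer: 1045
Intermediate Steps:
V = -619
C(l, M) = l*(-3 + M)
C(-3, -139) - V = -3*(-3 - 139) - 1*(-619) = -3*(-142) + 619 = 426 + 619 = 1045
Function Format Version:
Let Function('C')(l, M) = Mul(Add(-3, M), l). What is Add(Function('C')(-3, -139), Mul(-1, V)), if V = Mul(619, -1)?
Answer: 1045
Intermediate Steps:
V = -619
Function('C')(l, M) = Mul(l, Add(-3, M))
Add(Function('C')(-3, -139), Mul(-1, V)) = Add(Mul(-3, Add(-3, -139)), Mul(-1, -619)) = Add(Mul(-3, -142), 619) = Add(426, 619) = 1045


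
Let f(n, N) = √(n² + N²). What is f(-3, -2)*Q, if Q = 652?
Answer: 652*√13 ≈ 2350.8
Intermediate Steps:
f(n, N) = √(N² + n²)
f(-3, -2)*Q = √((-2)² + (-3)²)*652 = √(4 + 9)*652 = √13*652 = 652*√13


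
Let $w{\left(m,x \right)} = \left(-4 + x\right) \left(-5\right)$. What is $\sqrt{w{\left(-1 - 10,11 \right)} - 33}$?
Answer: $2 i \sqrt{17} \approx 8.2462 i$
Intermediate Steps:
$w{\left(m,x \right)} = 20 - 5 x$
$\sqrt{w{\left(-1 - 10,11 \right)} - 33} = \sqrt{\left(20 - 55\right) - 33} = \sqrt{-35 - 33} = \sqrt{-68} = 2 i \sqrt{17}$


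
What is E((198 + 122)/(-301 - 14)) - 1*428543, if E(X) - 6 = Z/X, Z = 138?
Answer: -13717531/32 ≈ -4.2867e+5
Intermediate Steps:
E(X) = 6 + 138/X
E((198 + 122)/(-301 - 14)) - 1*428543 = (6 + 138/(((198 + 122)/(-301 - 14)))) - 1*428543 = (6 + 138/((320/(-315)))) - 428543 = (6 + 138/((320*(-1/315)))) - 428543 = (6 + 138/(-64/63)) - 428543 = (6 + 138*(-63/64)) - 428543 = (6 - 4347/32) - 428543 = -4155/32 - 428543 = -13717531/32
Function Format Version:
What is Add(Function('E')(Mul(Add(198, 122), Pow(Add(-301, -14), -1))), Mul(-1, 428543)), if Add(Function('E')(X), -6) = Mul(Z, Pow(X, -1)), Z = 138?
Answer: Rational(-13717531, 32) ≈ -4.2867e+5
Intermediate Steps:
Function('E')(X) = Add(6, Mul(138, Pow(X, -1)))
Add(Function('E')(Mul(Add(198, 122), Pow(Add(-301, -14), -1))), Mul(-1, 428543)) = Add(Add(6, Mul(138, Pow(Mul(Add(198, 122), Pow(Add(-301, -14), -1)), -1))), Mul(-1, 428543)) = Add(Add(6, Mul(138, Pow(Mul(320, Pow(-315, -1)), -1))), -428543) = Add(Add(6, Mul(138, Pow(Mul(320, Rational(-1, 315)), -1))), -428543) = Add(Add(6, Mul(138, Pow(Rational(-64, 63), -1))), -428543) = Add(Add(6, Mul(138, Rational(-63, 64))), -428543) = Add(Add(6, Rational(-4347, 32)), -428543) = Add(Rational(-4155, 32), -428543) = Rational(-13717531, 32)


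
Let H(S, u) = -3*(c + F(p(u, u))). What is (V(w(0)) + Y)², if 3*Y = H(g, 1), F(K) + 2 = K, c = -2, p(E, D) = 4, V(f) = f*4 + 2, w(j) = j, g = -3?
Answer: 4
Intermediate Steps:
V(f) = 2 + 4*f (V(f) = 4*f + 2 = 2 + 4*f)
F(K) = -2 + K
H(S, u) = 0 (H(S, u) = -3*(-2 + (-2 + 4)) = -3*(-2 + 2) = -3*0 = 0)
Y = 0 (Y = (⅓)*0 = 0)
(V(w(0)) + Y)² = ((2 + 4*0) + 0)² = ((2 + 0) + 0)² = (2 + 0)² = 2² = 4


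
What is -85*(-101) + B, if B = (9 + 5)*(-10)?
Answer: 8445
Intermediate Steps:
B = -140 (B = 14*(-10) = -140)
-85*(-101) + B = -85*(-101) - 140 = 8585 - 140 = 8445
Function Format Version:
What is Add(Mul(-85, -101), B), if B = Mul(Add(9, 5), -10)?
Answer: 8445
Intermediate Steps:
B = -140 (B = Mul(14, -10) = -140)
Add(Mul(-85, -101), B) = Add(Mul(-85, -101), -140) = Add(8585, -140) = 8445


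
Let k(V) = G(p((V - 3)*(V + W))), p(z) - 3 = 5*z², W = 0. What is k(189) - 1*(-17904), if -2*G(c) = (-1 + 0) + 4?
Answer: 35805/2 ≈ 17903.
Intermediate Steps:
p(z) = 3 + 5*z²
G(c) = -3/2 (G(c) = -((-1 + 0) + 4)/2 = -(-1 + 4)/2 = -½*3 = -3/2)
k(V) = -3/2
k(189) - 1*(-17904) = -3/2 - 1*(-17904) = -3/2 + 17904 = 35805/2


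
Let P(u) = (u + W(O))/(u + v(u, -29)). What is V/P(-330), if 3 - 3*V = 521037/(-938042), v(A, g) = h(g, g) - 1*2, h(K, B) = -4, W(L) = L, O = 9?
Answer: 8893768/7169321 ≈ 1.2405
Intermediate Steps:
v(A, g) = -6 (v(A, g) = -4 - 1*2 = -4 - 2 = -6)
V = 1111721/938042 (V = 1 - 173679/(-938042) = 1 - 173679*(-1)/938042 = 1 - ⅓*(-521037/938042) = 1 + 173679/938042 = 1111721/938042 ≈ 1.1852)
P(u) = (9 + u)/(-6 + u) (P(u) = (u + 9)/(u - 6) = (9 + u)/(-6 + u))
V/P(-330) = 1111721/(938042*(((9 - 330)/(-6 - 330)))) = 1111721/(938042*((-321/(-336)))) = 1111721/(938042*((-1/336*(-321)))) = 1111721/(938042*(107/112)) = (1111721/938042)*(112/107) = 8893768/7169321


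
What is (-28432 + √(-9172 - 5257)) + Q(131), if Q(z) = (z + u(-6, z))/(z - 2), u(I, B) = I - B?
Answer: -1222578/43 + I*√14429 ≈ -28432.0 + 120.12*I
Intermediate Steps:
Q(z) = -6/(-2 + z) (Q(z) = (z + (-6 - z))/(z - 2) = -6/(-2 + z))
(-28432 + √(-9172 - 5257)) + Q(131) = (-28432 + √(-9172 - 5257)) - 6/(-2 + 131) = (-28432 + √(-14429)) - 6/129 = (-28432 + I*√14429) - 6*1/129 = (-28432 + I*√14429) - 2/43 = -1222578/43 + I*√14429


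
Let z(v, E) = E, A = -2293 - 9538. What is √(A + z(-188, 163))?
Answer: 2*I*√2917 ≈ 108.02*I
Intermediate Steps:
A = -11831
√(A + z(-188, 163)) = √(-11831 + 163) = √(-11668) = 2*I*√2917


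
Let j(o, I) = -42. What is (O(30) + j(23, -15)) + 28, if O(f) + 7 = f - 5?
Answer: 4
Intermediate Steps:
O(f) = -12 + f (O(f) = -7 + (f - 5) = -7 + (-5 + f) = -12 + f)
(O(30) + j(23, -15)) + 28 = ((-12 + 30) - 42) + 28 = (18 - 42) + 28 = -24 + 28 = 4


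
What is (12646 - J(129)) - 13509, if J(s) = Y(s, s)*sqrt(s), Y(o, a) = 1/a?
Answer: -863 - sqrt(129)/129 ≈ -863.09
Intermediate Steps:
J(s) = 1/sqrt(s) (J(s) = sqrt(s)/s = 1/sqrt(s))
(12646 - J(129)) - 13509 = (12646 - 1/sqrt(129)) - 13509 = (12646 - sqrt(129)/129) - 13509 = -863 - sqrt(129)/129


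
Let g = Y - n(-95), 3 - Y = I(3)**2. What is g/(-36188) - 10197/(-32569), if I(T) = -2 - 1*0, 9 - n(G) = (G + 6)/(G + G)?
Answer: 70170699299/223935324680 ≈ 0.31335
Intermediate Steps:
n(G) = 9 - (6 + G)/(2*G) (n(G) = 9 - (G + 6)/(G + G) = 9 - (6 + G)/(2*G))
I(T) = -2 (I(T) = -2 + 0 = -2)
Y = -1 (Y = 3 - 1*(-2)**2 = 3 - 1*4 = 3 - 4 = -1)
g = -1811/190 (g = -1 - (17/2 - 3/(-95)) = -1 - (17/2 - 3*(-1/95)) = -1 - (17/2 + 3/95) = -1 - 1*1621/190 = -1 - 1621/190 = -1811/190 ≈ -9.5316)
g/(-36188) - 10197/(-32569) = -1811/190/(-36188) - 10197/(-32569) = -1811/190*(-1/36188) - 10197*(-1/32569) = 1811/6875720 + 10197/32569 = 70170699299/223935324680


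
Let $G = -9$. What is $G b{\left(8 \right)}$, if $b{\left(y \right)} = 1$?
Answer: $-9$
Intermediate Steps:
$G b{\left(8 \right)} = \left(-9\right) 1 = -9$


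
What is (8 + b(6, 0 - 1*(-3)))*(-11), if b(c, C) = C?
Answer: -121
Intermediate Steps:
(8 + b(6, 0 - 1*(-3)))*(-11) = (8 + (0 - 1*(-3)))*(-11) = (8 + (0 + 3))*(-11) = (8 + 3)*(-11) = 11*(-11) = -121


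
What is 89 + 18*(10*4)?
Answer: 809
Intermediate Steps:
89 + 18*(10*4) = 89 + 18*40 = 89 + 720 = 809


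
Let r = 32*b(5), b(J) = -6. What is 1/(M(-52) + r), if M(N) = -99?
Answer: -1/291 ≈ -0.0034364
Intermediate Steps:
r = -192 (r = 32*(-6) = -192)
1/(M(-52) + r) = 1/(-99 - 192) = 1/(-291) = -1/291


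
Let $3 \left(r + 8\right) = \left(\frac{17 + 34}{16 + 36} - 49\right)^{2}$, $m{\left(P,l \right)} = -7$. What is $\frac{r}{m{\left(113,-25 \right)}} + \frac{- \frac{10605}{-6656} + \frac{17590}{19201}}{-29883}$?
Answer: $- \frac{414981586949581}{3819102862848} \approx -108.66$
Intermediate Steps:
$r = \frac{6170113}{8112}$ ($r = -8 + \frac{\left(\frac{17 + 34}{16 + 36} - 49\right)^{2}}{3} = -8 + \frac{\left(\frac{51}{52} - 49\right)^{2}}{3} = -8 + \frac{\left(- \frac{2497}{52}\right)^{2}}{3} = -8 + \frac{1}{3} \cdot \frac{6235009}{2704} = -8 + \frac{6235009}{8112} = \frac{6170113}{8112} \approx 760.62$)
$\frac{r}{m{\left(113,-25 \right)}} + \frac{- \frac{10605}{-6656} + \frac{17590}{19201}}{-29883} = \frac{6170113}{8112 \left(-7\right)} + \frac{- \frac{10605}{-6656} + \frac{17590}{19201}}{-29883} = \frac{6170113}{8112} \left(- \frac{1}{7}\right) + \left(\left(-10605\right) \left(- \frac{1}{6656}\right) + 17590 \cdot \frac{1}{19201}\right) \left(- \frac{1}{29883}\right) = - \frac{6170113}{56784} + \left(\frac{10605}{6656} + \frac{17590}{19201}\right) \left(- \frac{1}{29883}\right) = - \frac{6170113}{56784} + \frac{24669665}{9830912} \left(- \frac{1}{29883}\right) = - \frac{6170113}{56784} - \frac{24669665}{293777143296} = - \frac{414981586949581}{3819102862848}$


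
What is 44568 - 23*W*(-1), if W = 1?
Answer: 44591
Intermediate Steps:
44568 - 23*W*(-1) = 44568 - 23*1*(-1) = 44568 - 23*(-1) = 44568 - 1*(-23) = 44568 + 23 = 44591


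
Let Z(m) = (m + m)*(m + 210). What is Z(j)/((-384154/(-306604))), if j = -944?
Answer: 212444685184/192077 ≈ 1.1060e+6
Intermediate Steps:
Z(m) = 2*m*(210 + m) (Z(m) = (2*m)*(210 + m) = 2*m*(210 + m))
Z(j)/((-384154/(-306604))) = (2*(-944)*(210 - 944))/((-384154/(-306604))) = (2*(-944)*(-734))/((-384154*(-1/306604))) = 1385792/(192077/153302) = 1385792*(153302/192077) = 212444685184/192077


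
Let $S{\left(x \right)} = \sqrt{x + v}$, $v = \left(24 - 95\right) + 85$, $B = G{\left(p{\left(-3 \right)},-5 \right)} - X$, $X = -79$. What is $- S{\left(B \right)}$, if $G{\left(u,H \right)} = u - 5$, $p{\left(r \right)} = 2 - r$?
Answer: $- \sqrt{93} \approx -9.6436$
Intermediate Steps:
$G{\left(u,H \right)} = -5 + u$
$B = 79$ ($B = \left(-5 + \left(2 - -3\right)\right) - -79 = \left(-5 + \left(2 + 3\right)\right) + 79 = \left(-5 + 5\right) + 79 = 0 + 79 = 79$)
$v = 14$ ($v = -71 + 85 = 14$)
$S{\left(x \right)} = \sqrt{14 + x}$ ($S{\left(x \right)} = \sqrt{x + 14} = \sqrt{14 + x}$)
$- S{\left(B \right)} = - \sqrt{14 + 79} = - \sqrt{93}$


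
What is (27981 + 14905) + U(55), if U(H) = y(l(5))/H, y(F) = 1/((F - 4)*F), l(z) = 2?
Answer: 9434919/220 ≈ 42886.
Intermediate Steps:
y(F) = 1/(F*(-4 + F)) (y(F) = 1/((-4 + F)*F) = 1/(F*(-4 + F)))
U(H) = -1/(4*H) (U(H) = (1/(2*(-4 + 2)))/H = ((½)/(-2))/H = ((½)*(-½))/H = -1/(4*H))
(27981 + 14905) + U(55) = (27981 + 14905) - ¼/55 = 42886 - ¼*1/55 = 42886 - 1/220 = 9434919/220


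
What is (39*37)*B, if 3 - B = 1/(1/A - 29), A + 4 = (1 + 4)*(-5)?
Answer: 3686865/842 ≈ 4378.7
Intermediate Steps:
A = -29 (A = -4 + (1 + 4)*(-5) = -4 + 5*(-5) = -4 - 25 = -29)
B = 2555/842 (B = 3 - 1/(1/(-29) - 29) = 3 - 1/(-1/29 - 29) = 3 - 1/(-842/29) = 3 - 1*(-29/842) = 3 + 29/842 = 2555/842 ≈ 3.0344)
(39*37)*B = (39*37)*(2555/842) = 1443*(2555/842) = 3686865/842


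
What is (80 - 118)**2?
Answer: 1444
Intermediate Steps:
(80 - 118)**2 = (-38)**2 = 1444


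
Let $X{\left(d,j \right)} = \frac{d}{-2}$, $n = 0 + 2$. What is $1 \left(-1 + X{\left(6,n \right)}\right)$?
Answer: $-4$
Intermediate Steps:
$n = 2$
$X{\left(d,j \right)} = - \frac{d}{2}$ ($X{\left(d,j \right)} = d \left(- \frac{1}{2}\right) = - \frac{d}{2}$)
$1 \left(-1 + X{\left(6,n \right)}\right) = 1 \left(-1 - 3\right) = 1 \left(-4\right) = -4$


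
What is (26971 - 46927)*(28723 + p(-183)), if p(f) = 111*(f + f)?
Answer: 237536268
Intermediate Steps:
p(f) = 222*f (p(f) = 111*(2*f) = 222*f)
(26971 - 46927)*(28723 + p(-183)) = (26971 - 46927)*(28723 + 222*(-183)) = -19956*(28723 - 40626) = -19956*(-11903) = 237536268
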